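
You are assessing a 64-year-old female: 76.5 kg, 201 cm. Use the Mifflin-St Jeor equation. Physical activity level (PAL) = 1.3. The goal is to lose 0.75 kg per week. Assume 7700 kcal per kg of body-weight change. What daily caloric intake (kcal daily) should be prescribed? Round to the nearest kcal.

1177 kcal daily

Mifflin-St Jeor (female): BMR = 10(76.5) + 6.25(201) − 5(64) − 161 = 765 + 1256.25 − 320 − 161 = 1540.25 kcal/day.
TEE = 1540.25 × 1.3 = 2002.325 kcal/day.
Required daily deficit = 0.75 × 7700 ÷ 7 = 825 kcal/day.
Target intake = 2002.325 − 825 = 1177.325 kcal/day.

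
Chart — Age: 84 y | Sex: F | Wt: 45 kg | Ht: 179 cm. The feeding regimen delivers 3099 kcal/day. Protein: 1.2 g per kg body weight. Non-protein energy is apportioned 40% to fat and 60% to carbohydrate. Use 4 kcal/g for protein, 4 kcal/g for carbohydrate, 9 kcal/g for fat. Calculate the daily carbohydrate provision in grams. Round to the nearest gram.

Protein = 1.2 × 45 = 54 g → 54 × 4 = 216 kcal.
Non-protein calories = 3099 − 216 = 2883 kcal.
Fat: 40% × 2883 = 1153.2 kcal; carbohydrate: 1729.8 kcal.
Carbohydrate: 1729.8 kcal ÷ 4 kcal/g = 432.45 g.

432 g/day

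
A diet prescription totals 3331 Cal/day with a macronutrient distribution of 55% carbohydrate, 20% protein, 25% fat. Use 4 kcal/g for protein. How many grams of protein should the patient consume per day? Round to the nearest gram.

167 g/day

Protein energy = 20% × 3331 = 666.2 kcal.
At 4 kcal/g: 666.2 ÷ 4 = 166.55 g.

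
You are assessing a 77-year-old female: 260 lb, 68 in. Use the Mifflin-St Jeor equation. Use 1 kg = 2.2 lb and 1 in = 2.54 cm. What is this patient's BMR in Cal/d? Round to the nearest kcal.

1715 Cal/d

Convert to metric: weight = 260 ÷ 2.2 = 118.1818 kg; height = 68 × 2.54 = 172.72 cm.
Mifflin-St Jeor (female): BMR = 10(118.1818) + 6.25(172.72) − 5(77) − 161 = 1181.8182 + 1079.5 − 385 − 161 = 1715.3182 kcal/day.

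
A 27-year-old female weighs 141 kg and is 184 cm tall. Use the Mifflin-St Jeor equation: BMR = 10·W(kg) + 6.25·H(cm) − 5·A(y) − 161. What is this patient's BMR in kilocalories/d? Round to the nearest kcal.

2264 kilocalories/d

Mifflin-St Jeor (female): BMR = 10(141) + 6.25(184) − 5(27) − 161 = 1410 + 1150 − 135 − 161 = 2264 kcal/day.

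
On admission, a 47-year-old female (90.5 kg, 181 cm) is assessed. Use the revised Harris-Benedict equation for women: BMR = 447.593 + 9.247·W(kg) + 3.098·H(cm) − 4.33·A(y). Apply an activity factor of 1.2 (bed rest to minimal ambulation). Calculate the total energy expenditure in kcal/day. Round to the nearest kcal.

Harris-Benedict: BMR = 447.593 + 9.247(90.5) + 3.098(181) − 4.33(47) = 1641.6745 kcal/day.
TEE = BMR × activity factor = 1641.6745 × 1.2 = 1970.0094 kcal/day.

1970 kcal/day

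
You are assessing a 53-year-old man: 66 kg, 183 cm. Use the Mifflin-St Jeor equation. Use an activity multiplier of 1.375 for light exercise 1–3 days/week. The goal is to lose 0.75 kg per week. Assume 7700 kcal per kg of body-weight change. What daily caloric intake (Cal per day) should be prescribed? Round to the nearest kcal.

1298 Cal per day

Mifflin-St Jeor (male): BMR = 10(66) + 6.25(183) − 5(53) + 5 = 660 + 1143.75 − 265 + 5 = 1543.75 kcal/day.
TEE = 1543.75 × 1.375 = 2122.6563 kcal/day.
Required daily deficit = 0.75 × 7700 ÷ 7 = 825 kcal/day.
Target intake = 2122.6563 − 825 = 1297.6563 kcal/day.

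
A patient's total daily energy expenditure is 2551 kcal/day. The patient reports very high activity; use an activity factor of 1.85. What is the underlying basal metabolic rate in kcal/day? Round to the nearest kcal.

BMR = TEE ÷ activity factor = 2551 ÷ 1.85 = 1378.9189 kcal/day.

1379 kcal/day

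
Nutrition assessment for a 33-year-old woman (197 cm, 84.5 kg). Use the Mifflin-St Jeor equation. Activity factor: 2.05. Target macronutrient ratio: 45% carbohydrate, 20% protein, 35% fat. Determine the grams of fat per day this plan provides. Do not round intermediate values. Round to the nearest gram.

Mifflin-St Jeor (female): BMR = 10(84.5) + 6.25(197) − 5(33) − 161 = 845 + 1231.25 − 165 − 161 = 1750.25 kcal/day.
TEE = 1750.25 × 2.05 = 3588.0125 kcal/day.
Fat energy = 35% × 3588.0125 = 1255.8044 kcal.
Fat = 1255.8044 ÷ 9 kcal/g = 139.5338 g.

140 g/day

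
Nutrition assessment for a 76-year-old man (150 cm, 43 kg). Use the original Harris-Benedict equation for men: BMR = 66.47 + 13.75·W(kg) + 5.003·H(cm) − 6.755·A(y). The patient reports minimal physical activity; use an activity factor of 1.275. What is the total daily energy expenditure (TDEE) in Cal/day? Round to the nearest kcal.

Harris-Benedict: BMR = 66.47 + 13.75(43) + 5.003(150) − 6.755(76) = 894.79 kcal/day.
TEE = BMR × activity factor = 894.79 × 1.275 = 1140.8573 kcal/day.

1141 Cal/day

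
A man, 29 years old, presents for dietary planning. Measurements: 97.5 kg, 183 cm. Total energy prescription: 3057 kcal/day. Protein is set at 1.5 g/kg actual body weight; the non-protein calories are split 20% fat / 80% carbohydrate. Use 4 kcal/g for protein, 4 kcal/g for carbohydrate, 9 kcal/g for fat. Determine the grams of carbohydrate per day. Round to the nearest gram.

Protein = 1.5 × 97.5 = 146.25 g → 146.25 × 4 = 585 kcal.
Non-protein calories = 3057 − 585 = 2472 kcal.
Fat: 20% × 2472 = 494.4 kcal; carbohydrate: 1977.6 kcal.
Carbohydrate: 1977.6 kcal ÷ 4 kcal/g = 494.4 g.

494 g/day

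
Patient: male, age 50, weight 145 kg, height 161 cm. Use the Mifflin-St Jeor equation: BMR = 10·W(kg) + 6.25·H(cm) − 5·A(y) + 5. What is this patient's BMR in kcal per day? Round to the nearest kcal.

Mifflin-St Jeor (male): BMR = 10(145) + 6.25(161) − 5(50) + 5 = 1450 + 1006.25 − 250 + 5 = 2211.25 kcal/day.

2211 kcal per day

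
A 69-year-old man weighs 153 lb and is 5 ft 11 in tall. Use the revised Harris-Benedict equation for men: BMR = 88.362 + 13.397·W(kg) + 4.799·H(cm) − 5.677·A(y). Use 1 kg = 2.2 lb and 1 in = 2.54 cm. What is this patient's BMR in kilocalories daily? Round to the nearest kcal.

1494 kilocalories daily

Convert to metric: weight = 153 ÷ 2.2 = 69.5455 kg; height = (5×12 + 11) × 2.54 = 71 × 2.54 = 180.34 cm.
Harris-Benedict: BMR = 88.362 + 13.397(69.5455) + 4.799(180.34) − 5.677(69) = 1493.8011 kcal/day.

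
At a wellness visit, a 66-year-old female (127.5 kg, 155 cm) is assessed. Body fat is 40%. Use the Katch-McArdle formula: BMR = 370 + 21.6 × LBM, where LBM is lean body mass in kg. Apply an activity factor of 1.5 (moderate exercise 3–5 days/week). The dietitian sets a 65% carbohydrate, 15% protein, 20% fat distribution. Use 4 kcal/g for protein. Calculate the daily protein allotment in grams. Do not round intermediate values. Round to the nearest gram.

114 g/day

LBM = 127.5 × (1 − 0.4) = 76.5 kg. Katch-McArdle: BMR = 370 + 21.6 × 76.5 = 2022.4 kcal/day.
TEE = 2022.4 × 1.5 = 3033.6 kcal/day.
Protein energy = 15% × 3033.6 = 455.04 kcal.
Protein = 455.04 ÷ 4 kcal/g = 113.76 g.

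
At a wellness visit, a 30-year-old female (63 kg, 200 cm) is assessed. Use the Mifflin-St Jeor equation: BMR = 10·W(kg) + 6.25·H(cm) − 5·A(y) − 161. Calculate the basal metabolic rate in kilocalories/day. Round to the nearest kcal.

1569 kilocalories/day

Mifflin-St Jeor (female): BMR = 10(63) + 6.25(200) − 5(30) − 161 = 630 + 1250 − 150 − 161 = 1569 kcal/day.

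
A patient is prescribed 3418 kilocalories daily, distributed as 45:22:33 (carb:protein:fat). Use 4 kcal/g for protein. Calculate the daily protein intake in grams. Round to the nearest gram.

Protein energy = 22% × 3418 = 751.96 kcal.
At 4 kcal/g: 751.96 ÷ 4 = 187.99 g.

188 g/day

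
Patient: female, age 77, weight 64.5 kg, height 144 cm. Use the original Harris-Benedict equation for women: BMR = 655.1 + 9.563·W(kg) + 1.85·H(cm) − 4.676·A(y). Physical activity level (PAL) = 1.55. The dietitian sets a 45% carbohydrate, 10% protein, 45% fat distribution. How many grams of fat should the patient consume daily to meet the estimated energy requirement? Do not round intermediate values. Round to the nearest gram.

Harris-Benedict: BMR = 655.1 + 9.563(64.5) + 1.85(144) − 4.676(77) = 1178.2615 kcal/day.
TEE = 1178.2615 × 1.55 = 1826.3053 kcal/day.
Fat energy = 45% × 1826.3053 = 821.8374 kcal.
Fat = 821.8374 ÷ 9 kcal/g = 91.3153 g.

91 g/day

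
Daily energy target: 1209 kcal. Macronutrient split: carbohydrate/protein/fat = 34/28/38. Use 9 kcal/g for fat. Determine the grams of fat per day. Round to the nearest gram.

51 g/day

Fat energy = 38% × 1209 = 459.42 kcal.
At 9 kcal/g: 459.42 ÷ 9 = 51.0467 g.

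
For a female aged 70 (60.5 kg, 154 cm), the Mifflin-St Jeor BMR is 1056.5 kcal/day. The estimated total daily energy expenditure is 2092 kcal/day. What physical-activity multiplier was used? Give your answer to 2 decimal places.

Activity factor = TEE ÷ BMR = 2092 ÷ 1056.5 = 1.98.

1.98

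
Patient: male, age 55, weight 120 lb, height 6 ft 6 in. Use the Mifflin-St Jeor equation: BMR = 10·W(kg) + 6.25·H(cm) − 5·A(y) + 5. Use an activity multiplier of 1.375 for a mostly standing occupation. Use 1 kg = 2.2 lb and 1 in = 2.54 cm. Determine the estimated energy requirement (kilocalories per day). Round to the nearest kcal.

Convert to metric: weight = 120 ÷ 2.2 = 54.5455 kg; height = (6×12 + 6) × 2.54 = 78 × 2.54 = 198.12 cm.
Mifflin-St Jeor (male): BMR = 10(54.5455) + 6.25(198.12) − 5(55) + 5 = 545.4545 + 1238.25 − 275 + 5 = 1513.7045 kcal/day.
TEE = BMR × activity factor = 1513.7045 × 1.375 = 2081.3438 kcal/day.

2081 kilocalories per day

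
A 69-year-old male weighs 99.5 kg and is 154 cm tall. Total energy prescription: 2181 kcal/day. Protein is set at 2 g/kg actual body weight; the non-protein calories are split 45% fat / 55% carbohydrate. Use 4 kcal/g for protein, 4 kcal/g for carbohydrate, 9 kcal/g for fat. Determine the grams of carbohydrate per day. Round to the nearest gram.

190 g/day

Protein = 2 × 99.5 = 199 g → 199 × 4 = 796 kcal.
Non-protein calories = 2181 − 796 = 1385 kcal.
Fat: 45% × 1385 = 623.25 kcal; carbohydrate: 761.75 kcal.
Carbohydrate: 761.75 kcal ÷ 4 kcal/g = 190.4375 g.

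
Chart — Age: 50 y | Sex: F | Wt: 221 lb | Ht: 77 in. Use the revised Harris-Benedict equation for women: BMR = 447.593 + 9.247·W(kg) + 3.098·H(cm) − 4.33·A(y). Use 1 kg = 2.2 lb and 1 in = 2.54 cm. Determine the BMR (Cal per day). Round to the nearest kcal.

1766 Cal per day

Convert to metric: weight = 221 ÷ 2.2 = 100.4545 kg; height = 77 × 2.54 = 195.58 cm.
Harris-Benedict: BMR = 447.593 + 9.247(100.4545) + 3.098(195.58) − 4.33(50) = 1765.903 kcal/day.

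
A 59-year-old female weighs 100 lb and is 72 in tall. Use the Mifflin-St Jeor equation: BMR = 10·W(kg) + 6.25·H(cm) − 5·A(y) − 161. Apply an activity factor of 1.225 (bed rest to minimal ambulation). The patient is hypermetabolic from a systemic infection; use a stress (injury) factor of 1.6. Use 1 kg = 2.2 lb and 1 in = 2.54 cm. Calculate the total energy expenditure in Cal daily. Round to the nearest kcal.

Convert to metric: weight = 100 ÷ 2.2 = 45.4545 kg; height = 72 × 2.54 = 182.88 cm.
Mifflin-St Jeor (female): BMR = 10(45.4545) + 6.25(182.88) − 5(59) − 161 = 454.5455 + 1143 − 295 − 161 = 1141.5455 kcal/day.
TEE = BMR × activity factor = 1141.5455 × 1.225 = 1398.3932 kcal/day.
Apply stress factor: 1398.3932 × 1.6 = 2237.4291 kcal/day.

2237 Cal daily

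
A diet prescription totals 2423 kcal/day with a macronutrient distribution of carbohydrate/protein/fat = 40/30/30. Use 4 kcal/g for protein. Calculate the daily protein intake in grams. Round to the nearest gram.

182 g/day

Protein energy = 30% × 2423 = 726.9 kcal.
At 4 kcal/g: 726.9 ÷ 4 = 181.725 g.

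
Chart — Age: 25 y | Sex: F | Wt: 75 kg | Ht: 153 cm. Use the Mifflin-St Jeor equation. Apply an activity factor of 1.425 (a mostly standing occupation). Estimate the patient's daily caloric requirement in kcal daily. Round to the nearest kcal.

Mifflin-St Jeor (female): BMR = 10(75) + 6.25(153) − 5(25) − 161 = 750 + 956.25 − 125 − 161 = 1420.25 kcal/day.
TEE = BMR × activity factor = 1420.25 × 1.425 = 2023.8563 kcal/day.

2024 kcal daily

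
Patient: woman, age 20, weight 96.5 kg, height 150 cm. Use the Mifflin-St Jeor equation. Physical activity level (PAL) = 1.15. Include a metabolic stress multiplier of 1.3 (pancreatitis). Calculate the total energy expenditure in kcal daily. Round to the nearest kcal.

Mifflin-St Jeor (female): BMR = 10(96.5) + 6.25(150) − 5(20) − 161 = 965 + 937.5 − 100 − 161 = 1641.5 kcal/day.
TEE = BMR × activity factor = 1641.5 × 1.15 = 1887.725 kcal/day.
Apply stress factor: 1887.725 × 1.3 = 2454.0425 kcal/day.

2454 kcal daily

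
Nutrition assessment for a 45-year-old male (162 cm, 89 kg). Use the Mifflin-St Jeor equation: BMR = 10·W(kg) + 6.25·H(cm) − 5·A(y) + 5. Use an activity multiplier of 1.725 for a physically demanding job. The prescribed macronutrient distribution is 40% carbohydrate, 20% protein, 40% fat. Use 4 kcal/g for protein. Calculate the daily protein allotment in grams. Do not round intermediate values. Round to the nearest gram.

145 g/day

Mifflin-St Jeor (male): BMR = 10(89) + 6.25(162) − 5(45) + 5 = 890 + 1012.5 − 225 + 5 = 1682.5 kcal/day.
TEE = 1682.5 × 1.725 = 2902.3125 kcal/day.
Protein energy = 20% × 2902.3125 = 580.4625 kcal.
Protein = 580.4625 ÷ 4 kcal/g = 145.1156 g.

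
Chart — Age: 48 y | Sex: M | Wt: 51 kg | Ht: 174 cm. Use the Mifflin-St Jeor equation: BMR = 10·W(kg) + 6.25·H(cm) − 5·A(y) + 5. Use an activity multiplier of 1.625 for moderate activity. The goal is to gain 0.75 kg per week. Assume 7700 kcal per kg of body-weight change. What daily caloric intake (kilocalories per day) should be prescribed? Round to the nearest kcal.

Mifflin-St Jeor (male): BMR = 10(51) + 6.25(174) − 5(48) + 5 = 510 + 1087.5 − 240 + 5 = 1362.5 kcal/day.
TEE = 1362.5 × 1.625 = 2214.0625 kcal/day.
Required daily surplus = 0.75 × 7700 ÷ 7 = 825 kcal/day.
Target intake = 2214.0625 + 825 = 3039.0625 kcal/day.

3039 kilocalories per day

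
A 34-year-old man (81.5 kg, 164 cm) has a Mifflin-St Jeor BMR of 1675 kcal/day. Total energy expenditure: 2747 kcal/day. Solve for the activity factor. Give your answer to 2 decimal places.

1.64

Activity factor = TEE ÷ BMR = 2747 ÷ 1675 = 1.64.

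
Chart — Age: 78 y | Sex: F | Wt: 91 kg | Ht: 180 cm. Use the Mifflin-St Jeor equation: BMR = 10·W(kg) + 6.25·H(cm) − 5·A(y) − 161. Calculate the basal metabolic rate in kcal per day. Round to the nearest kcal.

Mifflin-St Jeor (female): BMR = 10(91) + 6.25(180) − 5(78) − 161 = 910 + 1125 − 390 − 161 = 1484 kcal/day.

1484 kcal per day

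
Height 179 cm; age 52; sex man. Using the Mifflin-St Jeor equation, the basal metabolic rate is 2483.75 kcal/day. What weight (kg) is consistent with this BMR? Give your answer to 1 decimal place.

162.0 kg

2483.75 = 10·W + 6.25(179) − 5(52) + 5
10·W = 2483.75 − 863.75 = 1620, so W = 162 kg.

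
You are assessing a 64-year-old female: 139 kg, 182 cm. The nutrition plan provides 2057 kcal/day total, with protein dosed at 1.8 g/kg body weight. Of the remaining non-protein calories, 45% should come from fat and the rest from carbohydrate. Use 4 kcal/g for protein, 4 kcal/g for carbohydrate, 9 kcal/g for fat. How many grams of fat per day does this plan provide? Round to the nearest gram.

Protein = 1.8 × 139 = 250.2 g → 250.2 × 4 = 1000.8 kcal.
Non-protein calories = 2057 − 1000.8 = 1056.2 kcal.
Fat: 45% × 1056.2 = 475.29 kcal; carbohydrate: 580.91 kcal.
Fat: 475.29 kcal ÷ 9 kcal/g = 52.81 g.

53 g/day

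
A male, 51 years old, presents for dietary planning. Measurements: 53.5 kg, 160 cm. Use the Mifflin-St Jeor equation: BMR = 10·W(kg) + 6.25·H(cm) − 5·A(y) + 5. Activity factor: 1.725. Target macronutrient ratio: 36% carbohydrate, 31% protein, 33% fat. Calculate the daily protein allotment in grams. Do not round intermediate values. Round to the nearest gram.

172 g/day

Mifflin-St Jeor (male): BMR = 10(53.5) + 6.25(160) − 5(51) + 5 = 535 + 1000 − 255 + 5 = 1285 kcal/day.
TEE = 1285 × 1.725 = 2216.625 kcal/day.
Protein energy = 31% × 2216.625 = 687.1538 kcal.
Protein = 687.1538 ÷ 4 kcal/g = 171.7884 g.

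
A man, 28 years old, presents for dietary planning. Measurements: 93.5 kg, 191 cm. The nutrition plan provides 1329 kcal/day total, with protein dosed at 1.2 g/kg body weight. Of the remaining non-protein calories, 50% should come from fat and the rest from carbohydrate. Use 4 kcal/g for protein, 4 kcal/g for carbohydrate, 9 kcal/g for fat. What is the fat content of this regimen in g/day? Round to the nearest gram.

Protein = 1.2 × 93.5 = 112.2 g → 112.2 × 4 = 448.8 kcal.
Non-protein calories = 1329 − 448.8 = 880.2 kcal.
Fat: 50% × 880.2 = 440.1 kcal; carbohydrate: 440.1 kcal.
Fat: 440.1 kcal ÷ 9 kcal/g = 48.9 g.

49 g/day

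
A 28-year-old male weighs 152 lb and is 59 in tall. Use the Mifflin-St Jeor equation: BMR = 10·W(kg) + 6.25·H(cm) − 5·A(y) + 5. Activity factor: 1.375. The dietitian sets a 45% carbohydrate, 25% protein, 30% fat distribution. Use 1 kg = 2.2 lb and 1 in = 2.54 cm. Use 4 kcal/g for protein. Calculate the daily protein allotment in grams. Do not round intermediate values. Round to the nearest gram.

128 g/day

Convert to metric: weight = 152 ÷ 2.2 = 69.0909 kg; height = 59 × 2.54 = 149.86 cm.
Mifflin-St Jeor (male): BMR = 10(69.0909) + 6.25(149.86) − 5(28) + 5 = 690.9091 + 936.625 − 140 + 5 = 1492.5341 kcal/day.
TEE = 1492.5341 × 1.375 = 2052.2344 kcal/day.
Protein energy = 25% × 2052.2344 = 513.0586 kcal.
Protein = 513.0586 ÷ 4 kcal/g = 128.2646 g.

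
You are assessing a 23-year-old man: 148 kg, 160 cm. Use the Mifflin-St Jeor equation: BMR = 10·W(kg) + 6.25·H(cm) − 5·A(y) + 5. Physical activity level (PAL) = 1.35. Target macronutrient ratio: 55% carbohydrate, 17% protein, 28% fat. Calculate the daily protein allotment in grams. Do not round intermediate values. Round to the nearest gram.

136 g/day

Mifflin-St Jeor (male): BMR = 10(148) + 6.25(160) − 5(23) + 5 = 1480 + 1000 − 115 + 5 = 2370 kcal/day.
TEE = 2370 × 1.35 = 3199.5 kcal/day.
Protein energy = 17% × 3199.5 = 543.915 kcal.
Protein = 543.915 ÷ 4 kcal/g = 135.9788 g.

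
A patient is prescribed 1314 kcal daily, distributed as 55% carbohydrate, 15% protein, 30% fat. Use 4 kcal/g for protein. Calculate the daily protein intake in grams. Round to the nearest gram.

Protein energy = 15% × 1314 = 197.1 kcal.
At 4 kcal/g: 197.1 ÷ 4 = 49.275 g.

49 g/day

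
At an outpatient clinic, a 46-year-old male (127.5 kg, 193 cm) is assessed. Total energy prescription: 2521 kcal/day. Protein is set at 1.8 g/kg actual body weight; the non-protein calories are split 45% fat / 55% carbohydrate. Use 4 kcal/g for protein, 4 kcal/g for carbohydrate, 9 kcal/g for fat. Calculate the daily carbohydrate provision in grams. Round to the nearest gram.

Protein = 1.8 × 127.5 = 229.5 g → 229.5 × 4 = 918 kcal.
Non-protein calories = 2521 − 918 = 1603 kcal.
Fat: 45% × 1603 = 721.35 kcal; carbohydrate: 881.65 kcal.
Carbohydrate: 881.65 kcal ÷ 4 kcal/g = 220.4125 g.

220 g/day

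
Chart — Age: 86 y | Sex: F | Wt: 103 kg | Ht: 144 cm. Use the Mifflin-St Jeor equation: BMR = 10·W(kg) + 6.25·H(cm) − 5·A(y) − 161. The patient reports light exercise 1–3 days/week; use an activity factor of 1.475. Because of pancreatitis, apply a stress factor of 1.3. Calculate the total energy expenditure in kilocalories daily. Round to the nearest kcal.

2568 kilocalories daily

Mifflin-St Jeor (female): BMR = 10(103) + 6.25(144) − 5(86) − 161 = 1030 + 900 − 430 − 161 = 1339 kcal/day.
TEE = BMR × activity factor = 1339 × 1.475 = 1975.025 kcal/day.
Apply stress factor: 1975.025 × 1.3 = 2567.5325 kcal/day.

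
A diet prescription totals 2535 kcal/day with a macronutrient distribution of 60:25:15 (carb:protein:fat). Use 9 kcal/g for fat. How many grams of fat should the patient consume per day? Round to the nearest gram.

Fat energy = 15% × 2535 = 380.25 kcal.
At 9 kcal/g: 380.25 ÷ 9 = 42.25 g.

42 g/day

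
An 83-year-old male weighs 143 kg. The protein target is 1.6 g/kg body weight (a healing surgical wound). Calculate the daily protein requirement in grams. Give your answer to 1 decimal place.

228.8 g/day

Protein = 1.6 g/kg × 143 kg = 228.8 g/day.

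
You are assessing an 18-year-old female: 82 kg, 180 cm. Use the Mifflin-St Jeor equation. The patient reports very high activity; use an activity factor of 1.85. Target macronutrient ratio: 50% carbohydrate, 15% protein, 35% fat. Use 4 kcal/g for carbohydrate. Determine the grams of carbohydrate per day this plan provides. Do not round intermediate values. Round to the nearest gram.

Mifflin-St Jeor (female): BMR = 10(82) + 6.25(180) − 5(18) − 161 = 820 + 1125 − 90 − 161 = 1694 kcal/day.
TEE = 1694 × 1.85 = 3133.9 kcal/day.
Carbohydrate energy = 50% × 3133.9 = 1566.95 kcal.
Carbohydrate = 1566.95 ÷ 4 kcal/g = 391.7375 g.

392 g/day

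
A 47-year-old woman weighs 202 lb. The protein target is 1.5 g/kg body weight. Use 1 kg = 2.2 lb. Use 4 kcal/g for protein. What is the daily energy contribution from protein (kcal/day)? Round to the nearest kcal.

Weight in kg = 202 ÷ 2.2 = 91.8182 kg.
Protein = 1.5 g/kg × 91.8182 kg = 137.7273 g/day.
Protein energy = 137.7273 g × 4 kcal/g = 550.9091 kcal/day.

551 kcal/day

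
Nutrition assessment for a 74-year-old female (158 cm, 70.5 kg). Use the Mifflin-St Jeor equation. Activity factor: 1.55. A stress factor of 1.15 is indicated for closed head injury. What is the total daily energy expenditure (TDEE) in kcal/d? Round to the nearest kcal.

2070 kcal/d

Mifflin-St Jeor (female): BMR = 10(70.5) + 6.25(158) − 5(74) − 161 = 705 + 987.5 − 370 − 161 = 1161.5 kcal/day.
TEE = BMR × activity factor = 1161.5 × 1.55 = 1800.325 kcal/day.
Apply stress factor: 1800.325 × 1.15 = 2070.3738 kcal/day.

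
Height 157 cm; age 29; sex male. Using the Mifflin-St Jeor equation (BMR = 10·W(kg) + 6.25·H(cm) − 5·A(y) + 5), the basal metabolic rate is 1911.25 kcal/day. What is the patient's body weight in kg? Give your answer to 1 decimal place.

107.0 kg

1911.25 = 10·W + 6.25(157) − 5(29) + 5
10·W = 1911.25 − 841.25 = 1070, so W = 107 kg.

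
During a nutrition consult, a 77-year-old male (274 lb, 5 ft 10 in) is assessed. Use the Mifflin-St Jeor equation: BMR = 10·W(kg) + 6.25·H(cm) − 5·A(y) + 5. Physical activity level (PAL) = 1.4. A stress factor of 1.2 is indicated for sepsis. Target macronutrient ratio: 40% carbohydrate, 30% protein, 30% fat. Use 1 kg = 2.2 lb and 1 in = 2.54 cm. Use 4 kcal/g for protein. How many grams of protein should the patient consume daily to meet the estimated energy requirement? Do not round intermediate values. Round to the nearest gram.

249 g/day

Convert to metric: weight = 274 ÷ 2.2 = 124.5455 kg; height = (5×12 + 10) × 2.54 = 70 × 2.54 = 177.8 cm.
Mifflin-St Jeor (male): BMR = 10(124.5455) + 6.25(177.8) − 5(77) + 5 = 1245.4545 + 1111.25 − 385 + 5 = 1976.7045 kcal/day.
TEE = 1976.7045 × 1.4 = 2767.3864 kcal/day.
With stress factor 1.2: 2767.3864 × 1.2 = 3320.8636 kcal/day.
Protein energy = 30% × 3320.8636 = 996.2591 kcal.
Protein = 996.2591 ÷ 4 kcal/g = 249.0648 g.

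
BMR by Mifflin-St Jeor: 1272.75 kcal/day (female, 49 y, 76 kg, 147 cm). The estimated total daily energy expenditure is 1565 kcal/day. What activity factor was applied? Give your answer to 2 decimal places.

Activity factor = TEE ÷ BMR = 1565 ÷ 1272.75 = 1.23.

1.23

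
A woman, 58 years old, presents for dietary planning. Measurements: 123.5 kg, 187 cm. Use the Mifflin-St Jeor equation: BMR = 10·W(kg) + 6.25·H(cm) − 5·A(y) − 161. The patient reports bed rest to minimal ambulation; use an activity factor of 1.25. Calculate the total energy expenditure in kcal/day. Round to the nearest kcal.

2441 kcal/day

Mifflin-St Jeor (female): BMR = 10(123.5) + 6.25(187) − 5(58) − 161 = 1235 + 1168.75 − 290 − 161 = 1952.75 kcal/day.
TEE = BMR × activity factor = 1952.75 × 1.25 = 2440.9375 kcal/day.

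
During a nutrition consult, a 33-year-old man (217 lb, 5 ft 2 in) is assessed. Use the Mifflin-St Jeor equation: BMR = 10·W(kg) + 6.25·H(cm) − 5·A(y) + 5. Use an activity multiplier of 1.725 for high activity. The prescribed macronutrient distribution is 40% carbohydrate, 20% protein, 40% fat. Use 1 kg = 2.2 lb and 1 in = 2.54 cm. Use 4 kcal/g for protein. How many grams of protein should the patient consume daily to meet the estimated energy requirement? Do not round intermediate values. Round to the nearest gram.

156 g/day

Convert to metric: weight = 217 ÷ 2.2 = 98.6364 kg; height = (5×12 + 2) × 2.54 = 62 × 2.54 = 157.48 cm.
Mifflin-St Jeor (male): BMR = 10(98.6364) + 6.25(157.48) − 5(33) + 5 = 986.3636 + 984.25 − 165 + 5 = 1810.6136 kcal/day.
TEE = 1810.6136 × 1.725 = 3123.3085 kcal/day.
Protein energy = 20% × 3123.3085 = 624.6617 kcal.
Protein = 624.6617 ÷ 4 kcal/g = 156.1654 g.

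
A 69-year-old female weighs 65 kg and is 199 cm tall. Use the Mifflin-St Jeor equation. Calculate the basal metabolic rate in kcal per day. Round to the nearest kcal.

Mifflin-St Jeor (female): BMR = 10(65) + 6.25(199) − 5(69) − 161 = 650 + 1243.75 − 345 − 161 = 1387.75 kcal/day.

1388 kcal per day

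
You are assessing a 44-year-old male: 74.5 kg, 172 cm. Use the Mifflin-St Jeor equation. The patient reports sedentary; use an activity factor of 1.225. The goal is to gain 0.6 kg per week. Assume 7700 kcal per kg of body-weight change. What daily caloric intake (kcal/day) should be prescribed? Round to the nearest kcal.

Mifflin-St Jeor (male): BMR = 10(74.5) + 6.25(172) − 5(44) + 5 = 745 + 1075 − 220 + 5 = 1605 kcal/day.
TEE = 1605 × 1.225 = 1966.125 kcal/day.
Required daily surplus = 0.6 × 7700 ÷ 7 = 660 kcal/day.
Target intake = 1966.125 + 660 = 2626.125 kcal/day.

2626 kcal/day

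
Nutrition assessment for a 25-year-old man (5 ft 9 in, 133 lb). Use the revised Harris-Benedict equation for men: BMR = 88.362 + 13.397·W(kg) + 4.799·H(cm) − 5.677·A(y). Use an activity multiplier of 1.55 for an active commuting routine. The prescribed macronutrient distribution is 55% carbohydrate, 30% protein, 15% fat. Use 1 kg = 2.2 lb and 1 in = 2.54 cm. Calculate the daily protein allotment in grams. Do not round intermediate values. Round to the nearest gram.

186 g/day

Convert to metric: weight = 133 ÷ 2.2 = 60.4545 kg; height = (5×12 + 9) × 2.54 = 69 × 2.54 = 175.26 cm.
Harris-Benedict: BMR = 88.362 + 13.397(60.4545) + 4.799(175.26) − 5.677(25) = 1597.4193 kcal/day.
TEE = 1597.4193 × 1.55 = 2475.9999 kcal/day.
Protein energy = 30% × 2475.9999 = 742.8 kcal.
Protein = 742.8 ÷ 4 kcal/g = 185.7 g.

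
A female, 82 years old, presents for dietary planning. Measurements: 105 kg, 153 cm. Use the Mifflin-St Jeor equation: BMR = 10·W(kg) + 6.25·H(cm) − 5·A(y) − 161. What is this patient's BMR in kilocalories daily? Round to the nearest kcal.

Mifflin-St Jeor (female): BMR = 10(105) + 6.25(153) − 5(82) − 161 = 1050 + 956.25 − 410 − 161 = 1435.25 kcal/day.

1435 kilocalories daily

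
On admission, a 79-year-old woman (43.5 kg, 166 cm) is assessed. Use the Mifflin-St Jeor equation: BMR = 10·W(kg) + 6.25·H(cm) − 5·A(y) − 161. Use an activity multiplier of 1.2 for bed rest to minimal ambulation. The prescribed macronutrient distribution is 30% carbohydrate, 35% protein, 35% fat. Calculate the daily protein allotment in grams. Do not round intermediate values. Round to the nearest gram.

96 g/day

Mifflin-St Jeor (female): BMR = 10(43.5) + 6.25(166) − 5(79) − 161 = 435 + 1037.5 − 395 − 161 = 916.5 kcal/day.
TEE = 916.5 × 1.2 = 1099.8 kcal/day.
Protein energy = 35% × 1099.8 = 384.93 kcal.
Protein = 384.93 ÷ 4 kcal/g = 96.2325 g.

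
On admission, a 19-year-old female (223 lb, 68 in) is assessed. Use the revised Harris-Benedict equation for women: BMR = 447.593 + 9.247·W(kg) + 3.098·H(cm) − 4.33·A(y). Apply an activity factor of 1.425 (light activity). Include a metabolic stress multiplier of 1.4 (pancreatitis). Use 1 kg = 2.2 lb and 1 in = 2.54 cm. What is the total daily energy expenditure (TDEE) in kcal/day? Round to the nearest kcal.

3666 kcal/day

Convert to metric: weight = 223 ÷ 2.2 = 101.3636 kg; height = 68 × 2.54 = 172.72 cm.
Harris-Benedict: BMR = 447.593 + 9.247(101.3636) + 3.098(172.72) − 4.33(19) = 1837.7191 kcal/day.
TEE = BMR × activity factor = 1837.7191 × 1.425 = 2618.7497 kcal/day.
Apply stress factor: 2618.7497 × 1.4 = 3666.2496 kcal/day.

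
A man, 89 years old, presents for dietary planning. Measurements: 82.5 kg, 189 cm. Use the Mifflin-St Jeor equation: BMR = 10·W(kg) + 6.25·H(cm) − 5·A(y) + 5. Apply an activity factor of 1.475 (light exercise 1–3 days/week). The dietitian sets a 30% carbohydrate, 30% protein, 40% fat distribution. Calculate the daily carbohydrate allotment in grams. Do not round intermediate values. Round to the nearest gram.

173 g/day

Mifflin-St Jeor (male): BMR = 10(82.5) + 6.25(189) − 5(89) + 5 = 825 + 1181.25 − 445 + 5 = 1566.25 kcal/day.
TEE = 1566.25 × 1.475 = 2310.2188 kcal/day.
Carbohydrate energy = 30% × 2310.2188 = 693.0656 kcal.
Carbohydrate = 693.0656 ÷ 4 kcal/g = 173.2664 g.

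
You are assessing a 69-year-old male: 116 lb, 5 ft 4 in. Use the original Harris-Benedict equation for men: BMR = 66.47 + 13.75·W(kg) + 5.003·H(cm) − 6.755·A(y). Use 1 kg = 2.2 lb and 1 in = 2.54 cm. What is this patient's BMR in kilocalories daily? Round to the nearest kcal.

1139 kilocalories daily

Convert to metric: weight = 116 ÷ 2.2 = 52.7273 kg; height = (5×12 + 4) × 2.54 = 64 × 2.54 = 162.56 cm.
Harris-Benedict: BMR = 66.47 + 13.75(52.7273) + 5.003(162.56) − 6.755(69) = 1138.6627 kcal/day.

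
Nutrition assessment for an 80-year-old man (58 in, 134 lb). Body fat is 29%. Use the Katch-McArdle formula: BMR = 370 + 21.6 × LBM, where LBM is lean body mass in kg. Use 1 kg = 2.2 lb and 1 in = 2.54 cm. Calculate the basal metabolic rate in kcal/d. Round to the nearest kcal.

1304 kcal/d

Convert to metric: weight = 134 ÷ 2.2 = 60.9091 kg; height = 58 × 2.54 = 147.32 cm.
LBM = 60.9091 × (1 − 0.29) = 43.2455 kg. Katch-McArdle: BMR = 370 + 21.6 × 43.2455 = 1304.1018 kcal/day.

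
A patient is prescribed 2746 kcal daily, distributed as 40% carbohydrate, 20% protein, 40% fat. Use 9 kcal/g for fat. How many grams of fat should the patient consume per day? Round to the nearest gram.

122 g/day

Fat energy = 40% × 2746 = 1098.4 kcal.
At 9 kcal/g: 1098.4 ÷ 9 = 122.0444 g.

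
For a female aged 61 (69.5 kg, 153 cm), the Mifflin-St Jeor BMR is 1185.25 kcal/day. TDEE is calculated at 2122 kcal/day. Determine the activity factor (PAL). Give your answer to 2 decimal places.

1.79

Activity factor = TEE ÷ BMR = 2122 ÷ 1185.25 = 1.79.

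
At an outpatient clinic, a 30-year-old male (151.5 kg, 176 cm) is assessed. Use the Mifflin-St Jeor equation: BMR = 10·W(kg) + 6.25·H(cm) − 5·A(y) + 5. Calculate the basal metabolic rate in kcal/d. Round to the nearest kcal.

2470 kcal/d

Mifflin-St Jeor (male): BMR = 10(151.5) + 6.25(176) − 5(30) + 5 = 1515 + 1100 − 150 + 5 = 2470 kcal/day.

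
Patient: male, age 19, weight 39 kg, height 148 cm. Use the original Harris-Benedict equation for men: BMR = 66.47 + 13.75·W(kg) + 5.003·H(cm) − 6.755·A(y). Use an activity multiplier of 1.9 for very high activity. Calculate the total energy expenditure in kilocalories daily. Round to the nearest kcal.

Harris-Benedict: BMR = 66.47 + 13.75(39) + 5.003(148) − 6.755(19) = 1214.819 kcal/day.
TEE = BMR × activity factor = 1214.819 × 1.9 = 2308.1561 kcal/day.

2308 kilocalories daily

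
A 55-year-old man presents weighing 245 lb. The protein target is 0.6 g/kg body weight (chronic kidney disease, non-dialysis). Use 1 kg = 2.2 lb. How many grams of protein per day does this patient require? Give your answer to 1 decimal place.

66.8 g/day

Weight in kg = 245 ÷ 2.2 = 111.3636 kg.
Protein = 0.6 g/kg × 111.3636 kg = 66.8182 g/day.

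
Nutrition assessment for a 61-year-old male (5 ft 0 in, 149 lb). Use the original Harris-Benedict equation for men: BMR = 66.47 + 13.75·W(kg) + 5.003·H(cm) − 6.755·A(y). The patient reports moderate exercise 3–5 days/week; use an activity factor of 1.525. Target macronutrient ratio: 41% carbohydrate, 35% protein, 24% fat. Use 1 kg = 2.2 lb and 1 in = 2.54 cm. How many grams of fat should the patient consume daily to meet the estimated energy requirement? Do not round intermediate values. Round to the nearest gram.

Convert to metric: weight = 149 ÷ 2.2 = 67.7273 kg; height = (5×12 + 0) × 2.54 = 60 × 2.54 = 152.4 cm.
Harris-Benedict: BMR = 66.47 + 13.75(67.7273) + 5.003(152.4) − 6.755(61) = 1348.1222 kcal/day.
TEE = 1348.1222 × 1.525 = 2055.8864 kcal/day.
Fat energy = 24% × 2055.8864 = 493.4127 kcal.
Fat = 493.4127 ÷ 9 kcal/g = 54.8236 g.

55 g/day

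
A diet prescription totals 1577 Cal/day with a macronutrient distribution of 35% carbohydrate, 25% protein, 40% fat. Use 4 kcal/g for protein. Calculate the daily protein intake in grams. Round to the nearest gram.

99 g/day

Protein energy = 25% × 1577 = 394.25 kcal.
At 4 kcal/g: 394.25 ÷ 4 = 98.5625 g.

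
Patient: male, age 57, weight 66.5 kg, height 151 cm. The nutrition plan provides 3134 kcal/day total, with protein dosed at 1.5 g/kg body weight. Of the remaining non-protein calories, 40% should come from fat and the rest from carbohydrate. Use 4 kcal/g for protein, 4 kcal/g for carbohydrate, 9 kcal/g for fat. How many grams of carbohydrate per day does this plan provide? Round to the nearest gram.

410 g/day

Protein = 1.5 × 66.5 = 99.75 g → 99.75 × 4 = 399 kcal.
Non-protein calories = 3134 − 399 = 2735 kcal.
Fat: 40% × 2735 = 1094 kcal; carbohydrate: 1641 kcal.
Carbohydrate: 1641 kcal ÷ 4 kcal/g = 410.25 g.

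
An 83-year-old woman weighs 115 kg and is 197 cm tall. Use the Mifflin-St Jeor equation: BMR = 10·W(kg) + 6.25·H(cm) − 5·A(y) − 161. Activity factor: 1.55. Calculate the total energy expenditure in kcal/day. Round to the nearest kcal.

2798 kcal/day

Mifflin-St Jeor (female): BMR = 10(115) + 6.25(197) − 5(83) − 161 = 1150 + 1231.25 − 415 − 161 = 1805.25 kcal/day.
TEE = BMR × activity factor = 1805.25 × 1.55 = 2798.1375 kcal/day.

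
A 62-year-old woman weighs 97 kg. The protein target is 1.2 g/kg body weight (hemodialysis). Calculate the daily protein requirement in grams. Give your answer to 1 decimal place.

Protein = 1.2 g/kg × 97 kg = 116.4 g/day.

116.4 g/day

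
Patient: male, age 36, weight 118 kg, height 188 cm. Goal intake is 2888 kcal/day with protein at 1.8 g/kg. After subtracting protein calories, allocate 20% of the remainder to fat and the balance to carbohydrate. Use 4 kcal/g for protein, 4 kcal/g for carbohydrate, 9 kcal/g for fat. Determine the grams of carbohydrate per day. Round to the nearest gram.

408 g/day

Protein = 1.8 × 118 = 212.4 g → 212.4 × 4 = 849.6 kcal.
Non-protein calories = 2888 − 849.6 = 2038.4 kcal.
Fat: 20% × 2038.4 = 407.68 kcal; carbohydrate: 1630.72 kcal.
Carbohydrate: 1630.72 kcal ÷ 4 kcal/g = 407.68 g.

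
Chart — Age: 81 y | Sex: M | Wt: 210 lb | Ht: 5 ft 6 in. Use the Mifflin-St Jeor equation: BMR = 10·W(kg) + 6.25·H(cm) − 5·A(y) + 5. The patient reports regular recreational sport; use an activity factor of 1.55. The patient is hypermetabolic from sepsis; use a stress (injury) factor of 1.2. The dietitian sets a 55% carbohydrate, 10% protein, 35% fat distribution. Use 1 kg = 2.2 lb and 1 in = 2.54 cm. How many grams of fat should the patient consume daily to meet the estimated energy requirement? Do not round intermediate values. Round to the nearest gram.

116 g/day

Convert to metric: weight = 210 ÷ 2.2 = 95.4545 kg; height = (5×12 + 6) × 2.54 = 66 × 2.54 = 167.64 cm.
Mifflin-St Jeor (male): BMR = 10(95.4545) + 6.25(167.64) − 5(81) + 5 = 954.5455 + 1047.75 − 405 + 5 = 1602.2955 kcal/day.
TEE = 1602.2955 × 1.55 = 2483.558 kcal/day.
With stress factor 1.2: 2483.558 × 1.2 = 2980.2695 kcal/day.
Fat energy = 35% × 2980.2695 = 1043.0943 kcal.
Fat = 1043.0943 ÷ 9 kcal/g = 115.8994 g.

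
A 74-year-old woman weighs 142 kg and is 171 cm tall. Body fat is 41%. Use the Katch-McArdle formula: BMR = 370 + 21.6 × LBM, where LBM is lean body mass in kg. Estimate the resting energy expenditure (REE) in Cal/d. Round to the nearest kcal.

2180 Cal/d

LBM = 142 × (1 − 0.41) = 83.78 kg. Katch-McArdle: BMR = 370 + 21.6 × 83.78 = 2179.648 kcal/day.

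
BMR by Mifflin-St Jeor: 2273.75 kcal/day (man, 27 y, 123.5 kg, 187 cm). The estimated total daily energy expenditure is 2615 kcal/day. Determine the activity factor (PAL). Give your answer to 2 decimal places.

Activity factor = TEE ÷ BMR = 2615 ÷ 2273.75 = 1.15.

1.15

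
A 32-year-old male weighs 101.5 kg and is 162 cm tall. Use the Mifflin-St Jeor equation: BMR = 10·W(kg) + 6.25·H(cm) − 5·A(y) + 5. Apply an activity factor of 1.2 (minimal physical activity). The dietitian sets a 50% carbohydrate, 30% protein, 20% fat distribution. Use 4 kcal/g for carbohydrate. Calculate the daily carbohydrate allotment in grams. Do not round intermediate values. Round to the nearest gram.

Mifflin-St Jeor (male): BMR = 10(101.5) + 6.25(162) − 5(32) + 5 = 1015 + 1012.5 − 160 + 5 = 1872.5 kcal/day.
TEE = 1872.5 × 1.2 = 2247 kcal/day.
Carbohydrate energy = 50% × 2247 = 1123.5 kcal.
Carbohydrate = 1123.5 ÷ 4 kcal/g = 280.875 g.

281 g/day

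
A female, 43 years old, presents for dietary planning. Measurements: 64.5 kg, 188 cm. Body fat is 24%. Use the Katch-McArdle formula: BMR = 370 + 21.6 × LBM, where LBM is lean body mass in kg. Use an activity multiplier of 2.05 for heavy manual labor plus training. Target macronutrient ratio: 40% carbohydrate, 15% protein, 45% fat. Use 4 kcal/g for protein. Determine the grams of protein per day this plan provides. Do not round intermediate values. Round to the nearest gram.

110 g/day

LBM = 64.5 × (1 − 0.24) = 49.02 kg. Katch-McArdle: BMR = 370 + 21.6 × 49.02 = 1428.832 kcal/day.
TEE = 1428.832 × 2.05 = 2929.1056 kcal/day.
Protein energy = 15% × 2929.1056 = 439.3658 kcal.
Protein = 439.3658 ÷ 4 kcal/g = 109.8415 g.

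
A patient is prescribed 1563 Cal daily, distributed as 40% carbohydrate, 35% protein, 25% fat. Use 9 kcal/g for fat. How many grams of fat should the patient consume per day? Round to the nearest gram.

43 g/day

Fat energy = 25% × 1563 = 390.75 kcal.
At 9 kcal/g: 390.75 ÷ 9 = 43.4167 g.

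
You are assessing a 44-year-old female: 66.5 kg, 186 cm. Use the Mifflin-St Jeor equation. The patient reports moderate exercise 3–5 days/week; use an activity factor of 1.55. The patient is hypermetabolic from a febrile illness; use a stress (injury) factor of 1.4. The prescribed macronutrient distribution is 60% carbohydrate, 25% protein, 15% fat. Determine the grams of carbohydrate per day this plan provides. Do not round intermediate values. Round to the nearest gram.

Mifflin-St Jeor (female): BMR = 10(66.5) + 6.25(186) − 5(44) − 161 = 665 + 1162.5 − 220 − 161 = 1446.5 kcal/day.
TEE = 1446.5 × 1.55 = 2242.075 kcal/day.
With stress factor 1.4: 2242.075 × 1.4 = 3138.905 kcal/day.
Carbohydrate energy = 60% × 3138.905 = 1883.343 kcal.
Carbohydrate = 1883.343 ÷ 4 kcal/g = 470.8358 g.

471 g/day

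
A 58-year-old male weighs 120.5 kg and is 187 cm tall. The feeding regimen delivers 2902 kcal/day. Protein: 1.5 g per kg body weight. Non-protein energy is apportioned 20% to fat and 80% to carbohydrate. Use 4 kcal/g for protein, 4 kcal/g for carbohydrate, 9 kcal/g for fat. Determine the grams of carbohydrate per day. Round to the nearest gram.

Protein = 1.5 × 120.5 = 180.75 g → 180.75 × 4 = 723 kcal.
Non-protein calories = 2902 − 723 = 2179 kcal.
Fat: 20% × 2179 = 435.8 kcal; carbohydrate: 1743.2 kcal.
Carbohydrate: 1743.2 kcal ÷ 4 kcal/g = 435.8 g.

436 g/day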